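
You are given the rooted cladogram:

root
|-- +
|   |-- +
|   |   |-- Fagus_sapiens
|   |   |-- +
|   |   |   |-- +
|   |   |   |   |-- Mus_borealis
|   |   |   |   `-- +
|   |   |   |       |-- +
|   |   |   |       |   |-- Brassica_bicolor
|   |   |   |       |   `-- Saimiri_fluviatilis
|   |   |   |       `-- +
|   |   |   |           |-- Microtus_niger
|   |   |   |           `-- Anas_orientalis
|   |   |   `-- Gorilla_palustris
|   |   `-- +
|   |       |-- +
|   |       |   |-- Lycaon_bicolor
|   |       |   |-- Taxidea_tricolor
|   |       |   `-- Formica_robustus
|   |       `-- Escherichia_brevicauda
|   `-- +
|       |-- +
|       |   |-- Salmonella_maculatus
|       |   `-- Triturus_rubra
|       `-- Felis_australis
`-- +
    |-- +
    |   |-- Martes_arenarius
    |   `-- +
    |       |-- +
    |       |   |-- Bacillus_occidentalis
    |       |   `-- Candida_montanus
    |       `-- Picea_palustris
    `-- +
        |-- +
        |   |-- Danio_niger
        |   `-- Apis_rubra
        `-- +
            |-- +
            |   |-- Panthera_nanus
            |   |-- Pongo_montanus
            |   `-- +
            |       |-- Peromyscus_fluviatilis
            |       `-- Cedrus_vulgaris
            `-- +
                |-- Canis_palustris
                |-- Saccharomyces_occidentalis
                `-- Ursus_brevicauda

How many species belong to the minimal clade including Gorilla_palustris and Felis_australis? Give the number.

The MRCA of Gorilla_palustris and Felis_australis is the node subtending ((Fagus_sapiens,((Mus_borealis,((Brassica_bicolor,Saimiri_fluviatilis),(Microtus_niger,Anas_orientalis))),Gorilla_palustris),((Lycaon_bicolor,Taxidea_tricolor,Formica_robustus),Escherichia_brevicauda)),((Salmonella_maculatus,Triturus_rubra),Felis_australis)).
That clade contains 14 terminal taxa: Anas_orientalis, Brassica_bicolor, Escherichia_brevicauda, Fagus_sapiens, Felis_australis, Formica_robustus, Gorilla_palustris, Lycaon_bicolor, Microtus_niger, Mus_borealis, Saimiri_fluviatilis, Salmonella_maculatus, Taxidea_tricolor, Triturus_rubra.

14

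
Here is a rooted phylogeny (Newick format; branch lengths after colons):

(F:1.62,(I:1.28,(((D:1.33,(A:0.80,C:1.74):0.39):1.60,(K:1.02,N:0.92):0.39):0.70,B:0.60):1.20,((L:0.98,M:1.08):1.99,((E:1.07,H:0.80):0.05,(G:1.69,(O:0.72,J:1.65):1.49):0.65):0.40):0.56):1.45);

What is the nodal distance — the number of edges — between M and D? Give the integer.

The MRCA of M and D is the node subtending (I,(((D,(A,C)),(K,N)),B),((L,M),((E,H),(G,(O,J))))).
From M up to that node: 3 branches. From D up to the same node: 4 branches. Total: 3 + 4 = 7.

7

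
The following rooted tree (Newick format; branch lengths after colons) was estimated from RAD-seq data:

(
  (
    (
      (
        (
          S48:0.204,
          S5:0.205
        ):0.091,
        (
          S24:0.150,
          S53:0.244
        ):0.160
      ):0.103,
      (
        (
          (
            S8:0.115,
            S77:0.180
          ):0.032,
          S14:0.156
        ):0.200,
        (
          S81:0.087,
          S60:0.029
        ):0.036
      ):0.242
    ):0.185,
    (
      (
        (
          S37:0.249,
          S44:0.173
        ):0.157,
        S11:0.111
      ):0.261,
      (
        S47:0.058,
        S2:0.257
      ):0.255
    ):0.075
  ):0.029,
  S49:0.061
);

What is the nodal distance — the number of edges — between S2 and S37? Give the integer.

5

The MRCA of S2 and S37 is the node subtending (((S37,S44),S11),(S47,S2)).
From S2 up to that node: 2 branches. From S37 up to the same node: 3 branches. Total: 2 + 3 = 5.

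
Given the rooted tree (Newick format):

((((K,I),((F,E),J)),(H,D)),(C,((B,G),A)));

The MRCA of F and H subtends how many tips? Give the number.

The MRCA of F and H is the node subtending (((K,I),((F,E),J)),(H,D)).
That clade contains 7 terminal taxa: D, E, F, H, I, J, K.

7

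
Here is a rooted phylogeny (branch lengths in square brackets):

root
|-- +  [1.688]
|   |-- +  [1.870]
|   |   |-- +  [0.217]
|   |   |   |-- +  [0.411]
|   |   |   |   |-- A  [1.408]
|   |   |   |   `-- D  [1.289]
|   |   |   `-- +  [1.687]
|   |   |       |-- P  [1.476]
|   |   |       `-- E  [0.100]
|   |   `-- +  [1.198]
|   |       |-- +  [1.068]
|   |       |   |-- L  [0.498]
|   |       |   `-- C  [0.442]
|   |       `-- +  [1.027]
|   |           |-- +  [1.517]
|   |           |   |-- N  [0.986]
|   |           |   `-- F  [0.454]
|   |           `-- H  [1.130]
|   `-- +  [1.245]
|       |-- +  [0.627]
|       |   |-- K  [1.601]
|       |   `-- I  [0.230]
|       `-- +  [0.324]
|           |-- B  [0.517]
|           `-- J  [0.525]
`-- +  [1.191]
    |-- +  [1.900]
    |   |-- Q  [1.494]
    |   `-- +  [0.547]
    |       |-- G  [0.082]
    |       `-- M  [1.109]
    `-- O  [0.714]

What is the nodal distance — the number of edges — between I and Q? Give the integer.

7

The MRCA of I and Q is the root of the tree.
From I up to that node: 4 branches. From Q up to the same node: 3 branches. Total: 4 + 3 = 7.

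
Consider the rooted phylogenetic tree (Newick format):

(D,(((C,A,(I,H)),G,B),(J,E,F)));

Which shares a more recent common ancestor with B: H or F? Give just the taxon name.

The MRCA of B and H subtends ((C,A,(I,H)),G,B) (6 taxa).
The MRCA of B and F subtends (((C,A,(I,H)),G,B),(J,E,F)) (9 taxa).
The first is nested inside the second, so B shares a more recent common ancestor with H.

H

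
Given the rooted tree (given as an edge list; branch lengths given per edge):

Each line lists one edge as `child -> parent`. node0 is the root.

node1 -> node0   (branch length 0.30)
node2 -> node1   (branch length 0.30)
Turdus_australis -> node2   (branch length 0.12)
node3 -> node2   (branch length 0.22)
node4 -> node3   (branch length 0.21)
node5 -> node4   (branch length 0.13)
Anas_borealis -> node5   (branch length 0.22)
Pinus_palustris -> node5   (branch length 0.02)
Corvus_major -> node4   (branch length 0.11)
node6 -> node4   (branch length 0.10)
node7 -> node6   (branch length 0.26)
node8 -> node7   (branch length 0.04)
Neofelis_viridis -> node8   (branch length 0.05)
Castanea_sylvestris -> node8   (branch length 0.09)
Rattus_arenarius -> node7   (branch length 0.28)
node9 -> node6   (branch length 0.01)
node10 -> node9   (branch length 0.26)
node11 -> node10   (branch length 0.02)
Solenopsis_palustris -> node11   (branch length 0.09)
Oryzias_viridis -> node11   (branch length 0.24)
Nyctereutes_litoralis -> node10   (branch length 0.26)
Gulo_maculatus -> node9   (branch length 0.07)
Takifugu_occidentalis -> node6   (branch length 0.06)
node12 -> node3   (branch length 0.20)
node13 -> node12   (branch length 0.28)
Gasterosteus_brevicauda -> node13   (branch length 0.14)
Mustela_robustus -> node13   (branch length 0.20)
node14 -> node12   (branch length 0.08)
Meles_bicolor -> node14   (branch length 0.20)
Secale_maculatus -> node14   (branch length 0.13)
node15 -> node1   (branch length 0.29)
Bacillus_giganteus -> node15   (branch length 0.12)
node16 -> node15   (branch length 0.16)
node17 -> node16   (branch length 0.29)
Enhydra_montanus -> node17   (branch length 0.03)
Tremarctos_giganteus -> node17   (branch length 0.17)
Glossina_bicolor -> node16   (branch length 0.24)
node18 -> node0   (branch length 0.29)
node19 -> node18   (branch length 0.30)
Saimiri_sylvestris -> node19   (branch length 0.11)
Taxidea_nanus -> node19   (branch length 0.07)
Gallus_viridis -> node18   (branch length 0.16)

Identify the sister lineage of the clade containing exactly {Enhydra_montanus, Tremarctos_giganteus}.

The clade containing exactly {Enhydra_montanus, Tremarctos_giganteus} attaches to the tree at the node subtending ((Enhydra_montanus,Tremarctos_giganteus),Glossina_bicolor).
The other lineage descending from that same node — the sister group — is the single tip Glossina_bicolor.

Glossina_bicolor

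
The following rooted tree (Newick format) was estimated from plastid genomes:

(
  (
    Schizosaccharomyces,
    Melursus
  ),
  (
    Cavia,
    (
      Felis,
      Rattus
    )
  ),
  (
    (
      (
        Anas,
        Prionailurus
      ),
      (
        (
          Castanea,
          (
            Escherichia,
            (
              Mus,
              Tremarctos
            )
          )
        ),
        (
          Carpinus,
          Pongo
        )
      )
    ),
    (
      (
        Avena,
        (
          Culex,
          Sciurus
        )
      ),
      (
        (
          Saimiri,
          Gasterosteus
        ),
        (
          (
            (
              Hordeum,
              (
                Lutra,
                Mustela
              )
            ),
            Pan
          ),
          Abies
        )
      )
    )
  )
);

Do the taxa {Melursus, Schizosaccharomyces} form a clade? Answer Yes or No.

The most recent common ancestor of these taxa subtends (Schizosaccharomyces,Melursus).
That clade has exactly 2 tips — every listed taxon and nothing else — so the group is monophyletic.

Yes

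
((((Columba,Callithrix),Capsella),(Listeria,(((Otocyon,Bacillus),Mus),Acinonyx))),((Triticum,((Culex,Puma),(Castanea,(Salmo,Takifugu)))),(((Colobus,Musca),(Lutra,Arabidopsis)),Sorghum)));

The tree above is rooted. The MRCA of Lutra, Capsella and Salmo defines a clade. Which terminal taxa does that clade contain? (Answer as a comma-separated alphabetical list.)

Acinonyx, Arabidopsis, Bacillus, Callithrix, Capsella, Castanea, Colobus, Columba, Culex, Listeria, Lutra, Mus, Musca, Otocyon, Puma, Salmo, Sorghum, Takifugu, Triticum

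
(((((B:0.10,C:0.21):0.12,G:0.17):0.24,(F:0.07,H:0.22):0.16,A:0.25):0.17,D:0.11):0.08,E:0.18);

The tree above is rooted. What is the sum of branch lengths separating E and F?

0.66

The path runs E → … → MRCA → … → F; the MRCA is the root of the tree.
Branch lengths along that path: 0.18 + 0.08 + 0.17 + 0.16 + 0.07 = 0.66.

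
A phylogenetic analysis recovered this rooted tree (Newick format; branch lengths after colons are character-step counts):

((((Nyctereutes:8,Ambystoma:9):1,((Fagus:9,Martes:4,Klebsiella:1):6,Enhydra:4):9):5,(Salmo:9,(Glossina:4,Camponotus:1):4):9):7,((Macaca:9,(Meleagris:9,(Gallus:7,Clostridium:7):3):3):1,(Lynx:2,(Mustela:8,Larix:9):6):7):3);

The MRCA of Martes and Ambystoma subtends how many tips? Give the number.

6

The MRCA of Martes and Ambystoma is the node subtending ((Nyctereutes,Ambystoma),((Fagus,Martes,Klebsiella),Enhydra)).
That clade contains 6 terminal taxa: Ambystoma, Enhydra, Fagus, Klebsiella, Martes, Nyctereutes.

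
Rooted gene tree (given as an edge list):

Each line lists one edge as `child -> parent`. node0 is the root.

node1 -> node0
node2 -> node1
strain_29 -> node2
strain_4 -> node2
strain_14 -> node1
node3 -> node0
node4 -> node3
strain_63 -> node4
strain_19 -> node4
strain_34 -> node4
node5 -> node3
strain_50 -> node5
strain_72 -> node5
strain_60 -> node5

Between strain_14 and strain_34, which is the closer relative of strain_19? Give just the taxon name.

strain_34

The MRCA of strain_19 and strain_34 subtends (strain_63,strain_19,strain_34) (3 taxa).
The MRCA of strain_19 and strain_14 is the root, subtending the entire tree (9 taxa).
The first is nested inside the second, so strain_19 shares a more recent common ancestor with strain_34.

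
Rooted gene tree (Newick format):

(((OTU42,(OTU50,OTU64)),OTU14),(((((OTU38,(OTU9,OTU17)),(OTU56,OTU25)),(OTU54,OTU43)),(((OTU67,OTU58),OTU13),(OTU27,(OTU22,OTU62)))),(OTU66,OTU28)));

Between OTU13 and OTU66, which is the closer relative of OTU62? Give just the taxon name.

The MRCA of OTU62 and OTU13 subtends (((OTU67,OTU58),OTU13),(OTU27,(OTU22,OTU62))) (6 taxa).
The MRCA of OTU62 and OTU66 subtends (((((OTU38,(OTU9,OTU17)),(OTU56,OTU25)),(OTU54,OTU43)),(((OTU67,OTU58),OTU13),(OTU27,(OTU22,OTU62)))),(OTU66,OTU28)) (15 taxa).
The first is nested inside the second, so OTU62 shares a more recent common ancestor with OTU13.

OTU13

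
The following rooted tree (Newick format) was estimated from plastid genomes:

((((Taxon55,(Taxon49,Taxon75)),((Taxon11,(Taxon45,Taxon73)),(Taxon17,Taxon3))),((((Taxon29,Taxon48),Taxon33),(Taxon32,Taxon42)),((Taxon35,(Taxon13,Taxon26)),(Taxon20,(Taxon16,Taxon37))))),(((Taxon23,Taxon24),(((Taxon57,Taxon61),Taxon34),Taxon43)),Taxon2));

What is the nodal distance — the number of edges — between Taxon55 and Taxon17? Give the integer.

5

The MRCA of Taxon55 and Taxon17 is the node subtending ((Taxon55,(Taxon49,Taxon75)),((Taxon11,(Taxon45,Taxon73)),(Taxon17,Taxon3))).
From Taxon55 up to that node: 2 branches. From Taxon17 up to the same node: 3 branches. Total: 2 + 3 = 5.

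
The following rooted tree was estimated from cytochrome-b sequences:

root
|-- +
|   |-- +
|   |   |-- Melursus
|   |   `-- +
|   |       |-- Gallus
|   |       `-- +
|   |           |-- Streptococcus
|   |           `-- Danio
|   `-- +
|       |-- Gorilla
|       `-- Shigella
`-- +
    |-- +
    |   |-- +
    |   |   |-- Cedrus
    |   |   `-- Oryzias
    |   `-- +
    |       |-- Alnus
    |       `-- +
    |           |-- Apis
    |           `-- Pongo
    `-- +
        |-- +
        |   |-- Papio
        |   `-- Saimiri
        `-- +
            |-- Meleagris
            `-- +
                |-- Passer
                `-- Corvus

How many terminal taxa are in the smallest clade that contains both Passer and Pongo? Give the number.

The MRCA of Passer and Pongo is the node subtending (((Cedrus,Oryzias),(Alnus,(Apis,Pongo))),((Papio,Saimiri),(Meleagris,(Passer,Corvus)))).
That clade contains 10 terminal taxa: Alnus, Apis, Cedrus, Corvus, Meleagris, Oryzias, Papio, Passer, Pongo, Saimiri.

10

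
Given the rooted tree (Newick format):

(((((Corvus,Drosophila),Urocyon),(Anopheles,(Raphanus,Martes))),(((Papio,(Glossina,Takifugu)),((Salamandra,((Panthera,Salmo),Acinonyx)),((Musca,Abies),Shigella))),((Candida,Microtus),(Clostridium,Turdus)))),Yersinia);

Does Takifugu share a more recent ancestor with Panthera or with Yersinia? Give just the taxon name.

The MRCA of Takifugu and Panthera subtends ((Papio,(Glossina,Takifugu)),((Salamandra,((Panthera,Salmo),Acinonyx)),((Musca,Abies),Shigella))) (10 taxa).
The MRCA of Takifugu and Yersinia is the root, subtending the entire tree (21 taxa).
The first is nested inside the second, so Takifugu shares a more recent common ancestor with Panthera.

Panthera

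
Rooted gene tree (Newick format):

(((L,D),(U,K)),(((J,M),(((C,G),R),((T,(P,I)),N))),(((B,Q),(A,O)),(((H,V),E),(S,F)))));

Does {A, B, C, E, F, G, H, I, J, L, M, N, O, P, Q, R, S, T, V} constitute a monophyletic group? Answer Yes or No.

No

The MRCA of the listed taxa is the root, so the smallest clade containing them is the whole tree.
That clade also contains D, K, U, which are not in the proposed group, so the group is not monophyletic.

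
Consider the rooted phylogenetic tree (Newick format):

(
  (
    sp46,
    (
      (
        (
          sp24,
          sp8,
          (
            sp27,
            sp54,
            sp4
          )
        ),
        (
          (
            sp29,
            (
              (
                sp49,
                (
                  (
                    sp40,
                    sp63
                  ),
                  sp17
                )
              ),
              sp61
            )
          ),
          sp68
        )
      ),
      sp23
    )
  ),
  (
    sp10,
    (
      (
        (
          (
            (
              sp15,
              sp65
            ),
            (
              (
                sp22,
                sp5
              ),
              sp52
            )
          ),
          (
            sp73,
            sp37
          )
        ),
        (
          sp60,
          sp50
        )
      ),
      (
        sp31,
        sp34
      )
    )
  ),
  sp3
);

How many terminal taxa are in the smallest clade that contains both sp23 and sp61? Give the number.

13

The MRCA of sp23 and sp61 is the node subtending (((sp24,sp8,(sp27,sp54,sp4)),((sp29,((sp49,((sp40,sp63),sp17)),sp61)),sp68)),sp23).
That clade contains 13 terminal taxa: sp17, sp23, sp24, sp27, sp29, sp4, sp40, sp49, sp54, sp61, sp63, sp68, sp8.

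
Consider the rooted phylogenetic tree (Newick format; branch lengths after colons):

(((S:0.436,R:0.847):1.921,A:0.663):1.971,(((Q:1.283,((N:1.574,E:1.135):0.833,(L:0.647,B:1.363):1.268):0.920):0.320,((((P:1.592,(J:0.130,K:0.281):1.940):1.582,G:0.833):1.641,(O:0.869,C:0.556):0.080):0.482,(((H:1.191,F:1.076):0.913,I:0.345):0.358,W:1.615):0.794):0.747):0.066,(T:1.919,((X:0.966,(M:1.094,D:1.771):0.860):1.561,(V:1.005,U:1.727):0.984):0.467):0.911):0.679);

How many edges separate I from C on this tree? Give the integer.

6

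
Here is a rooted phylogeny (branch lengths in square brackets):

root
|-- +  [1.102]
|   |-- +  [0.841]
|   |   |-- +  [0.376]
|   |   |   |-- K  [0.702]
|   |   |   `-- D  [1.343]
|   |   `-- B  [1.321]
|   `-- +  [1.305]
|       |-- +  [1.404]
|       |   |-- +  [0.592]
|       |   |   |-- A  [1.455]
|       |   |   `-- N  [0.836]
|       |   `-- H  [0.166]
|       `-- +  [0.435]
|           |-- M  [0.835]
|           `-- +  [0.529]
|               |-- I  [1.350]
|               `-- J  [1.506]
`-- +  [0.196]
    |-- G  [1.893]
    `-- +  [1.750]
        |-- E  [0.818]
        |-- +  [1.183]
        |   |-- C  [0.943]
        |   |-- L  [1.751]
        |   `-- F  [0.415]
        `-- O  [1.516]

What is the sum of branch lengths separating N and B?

The path runs N → … → MRCA → … → B; the MRCA is the node subtending (((K,D),B),(((A,N),H),(M,(I,J)))).
Branch lengths along that path: 0.836 + 0.592 + 1.404 + 1.305 + 0.841 + 1.321 = 6.299.

6.299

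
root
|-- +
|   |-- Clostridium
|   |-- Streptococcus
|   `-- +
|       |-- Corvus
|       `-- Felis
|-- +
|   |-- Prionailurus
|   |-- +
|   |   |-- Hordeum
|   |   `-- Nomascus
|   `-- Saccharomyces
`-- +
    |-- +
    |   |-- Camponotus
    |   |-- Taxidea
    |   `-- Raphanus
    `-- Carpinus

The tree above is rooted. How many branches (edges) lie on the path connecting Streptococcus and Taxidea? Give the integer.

The MRCA of Streptococcus and Taxidea is the root of the tree.
From Streptococcus up to that node: 2 branches. From Taxidea up to the same node: 3 branches. Total: 2 + 3 = 5.

5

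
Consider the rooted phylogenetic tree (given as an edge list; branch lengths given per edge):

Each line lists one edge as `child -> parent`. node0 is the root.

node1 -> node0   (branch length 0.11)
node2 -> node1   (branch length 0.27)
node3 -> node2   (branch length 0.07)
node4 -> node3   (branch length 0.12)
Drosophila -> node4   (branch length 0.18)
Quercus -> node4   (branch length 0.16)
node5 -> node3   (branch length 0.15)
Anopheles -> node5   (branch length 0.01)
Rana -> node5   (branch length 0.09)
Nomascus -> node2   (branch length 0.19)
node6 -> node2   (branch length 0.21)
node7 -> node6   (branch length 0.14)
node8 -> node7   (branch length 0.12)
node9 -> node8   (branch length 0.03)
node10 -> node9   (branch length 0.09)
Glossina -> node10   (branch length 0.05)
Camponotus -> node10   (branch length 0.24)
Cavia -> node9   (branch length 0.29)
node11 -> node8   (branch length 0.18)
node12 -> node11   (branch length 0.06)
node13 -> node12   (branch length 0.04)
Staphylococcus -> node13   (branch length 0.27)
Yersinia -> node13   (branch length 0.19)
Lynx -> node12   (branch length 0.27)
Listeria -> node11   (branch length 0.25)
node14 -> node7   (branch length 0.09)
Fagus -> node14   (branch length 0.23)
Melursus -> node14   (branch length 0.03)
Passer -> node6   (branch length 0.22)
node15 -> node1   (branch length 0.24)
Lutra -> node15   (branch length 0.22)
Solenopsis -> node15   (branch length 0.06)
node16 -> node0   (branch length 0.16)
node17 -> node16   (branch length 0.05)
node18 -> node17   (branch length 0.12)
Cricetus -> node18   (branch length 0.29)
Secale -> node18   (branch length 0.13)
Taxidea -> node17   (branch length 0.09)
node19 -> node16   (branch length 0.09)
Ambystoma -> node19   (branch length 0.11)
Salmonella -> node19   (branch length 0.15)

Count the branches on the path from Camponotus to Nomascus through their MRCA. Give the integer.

The MRCA of Camponotus and Nomascus is the node subtending (((Drosophila,Quercus),(Anopheles,Rana)),Nomascus,(((((Glossina,Camponotus),Cavia),(((Staphylococcus,Yersinia),Lynx),Listeria)),(Fagus,Melursus)),Passer)).
From Camponotus up to that node: 6 branches. From Nomascus up to the same node: 1 branch. Total: 6 + 1 = 7.

7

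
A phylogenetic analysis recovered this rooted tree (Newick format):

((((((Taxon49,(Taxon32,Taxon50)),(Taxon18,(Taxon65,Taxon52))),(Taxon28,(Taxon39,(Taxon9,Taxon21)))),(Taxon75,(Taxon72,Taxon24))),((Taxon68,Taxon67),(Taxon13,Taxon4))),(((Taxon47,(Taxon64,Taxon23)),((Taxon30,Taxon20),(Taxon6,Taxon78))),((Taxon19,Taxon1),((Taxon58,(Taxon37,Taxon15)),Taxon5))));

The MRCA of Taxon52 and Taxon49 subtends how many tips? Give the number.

The MRCA of Taxon52 and Taxon49 is the node subtending ((Taxon49,(Taxon32,Taxon50)),(Taxon18,(Taxon65,Taxon52))).
That clade contains 6 terminal taxa: Taxon18, Taxon32, Taxon49, Taxon50, Taxon52, Taxon65.

6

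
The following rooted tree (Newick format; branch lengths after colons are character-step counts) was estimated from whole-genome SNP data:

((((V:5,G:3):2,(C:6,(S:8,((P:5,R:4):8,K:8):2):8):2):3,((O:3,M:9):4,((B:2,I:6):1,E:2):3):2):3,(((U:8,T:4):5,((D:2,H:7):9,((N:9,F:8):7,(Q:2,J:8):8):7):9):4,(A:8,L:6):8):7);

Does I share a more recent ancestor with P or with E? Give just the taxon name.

E

The MRCA of I and E subtends ((B,I),E) (3 taxa).
The MRCA of I and P subtends (((V,G),(C,(S,((P,R),K)))),((O,M),((B,I),E))) (12 taxa).
The first is nested inside the second, so I shares a more recent common ancestor with E.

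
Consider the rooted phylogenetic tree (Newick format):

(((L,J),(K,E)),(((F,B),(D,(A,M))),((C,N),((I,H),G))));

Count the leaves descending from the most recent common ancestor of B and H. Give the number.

10

The MRCA of B and H is the node subtending (((F,B),(D,(A,M))),((C,N),((I,H),G))).
That clade contains 10 terminal taxa: A, B, C, D, F, G, H, I, M, N.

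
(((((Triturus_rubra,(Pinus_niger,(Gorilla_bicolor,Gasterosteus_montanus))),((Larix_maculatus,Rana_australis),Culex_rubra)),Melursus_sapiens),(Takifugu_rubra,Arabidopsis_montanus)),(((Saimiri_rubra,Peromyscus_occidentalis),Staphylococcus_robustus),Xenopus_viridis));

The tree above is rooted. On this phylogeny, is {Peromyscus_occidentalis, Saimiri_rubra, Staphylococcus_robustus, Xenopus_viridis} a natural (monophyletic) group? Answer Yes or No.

Yes

The most recent common ancestor of these taxa subtends (((Saimiri_rubra,Peromyscus_occidentalis),Staphylococcus_robustus),Xenopus_viridis).
That clade has exactly 4 tips — every listed taxon and nothing else — so the group is monophyletic.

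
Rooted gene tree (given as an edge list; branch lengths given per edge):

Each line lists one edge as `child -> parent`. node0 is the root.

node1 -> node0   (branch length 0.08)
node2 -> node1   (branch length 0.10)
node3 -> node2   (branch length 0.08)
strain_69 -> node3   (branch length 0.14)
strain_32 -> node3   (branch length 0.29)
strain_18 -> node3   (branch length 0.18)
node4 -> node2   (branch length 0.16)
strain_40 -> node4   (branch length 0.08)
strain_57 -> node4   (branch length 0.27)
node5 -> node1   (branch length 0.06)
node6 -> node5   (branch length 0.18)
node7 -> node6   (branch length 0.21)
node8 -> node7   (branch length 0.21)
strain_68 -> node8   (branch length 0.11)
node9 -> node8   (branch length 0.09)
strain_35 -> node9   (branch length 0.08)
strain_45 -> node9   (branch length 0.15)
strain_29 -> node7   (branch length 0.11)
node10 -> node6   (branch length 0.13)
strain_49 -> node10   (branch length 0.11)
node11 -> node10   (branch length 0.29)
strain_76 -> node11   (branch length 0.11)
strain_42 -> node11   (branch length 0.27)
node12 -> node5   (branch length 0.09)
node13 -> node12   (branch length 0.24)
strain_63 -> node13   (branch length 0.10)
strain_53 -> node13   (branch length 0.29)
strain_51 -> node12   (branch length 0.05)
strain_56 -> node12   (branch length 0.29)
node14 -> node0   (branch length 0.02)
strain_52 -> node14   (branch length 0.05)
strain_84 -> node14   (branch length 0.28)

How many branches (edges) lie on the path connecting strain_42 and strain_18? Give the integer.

The MRCA of strain_42 and strain_18 is the node subtending (((strain_69,strain_32,strain_18),(strain_40,strain_57)),((((strain_68,(strain_35,strain_45)),strain_29),(strain_49,(strain_76,strain_42))),((strain_63,strain_53),strain_51,strain_56))).
From strain_42 up to that node: 5 branches. From strain_18 up to the same node: 3 branches. Total: 5 + 3 = 8.

8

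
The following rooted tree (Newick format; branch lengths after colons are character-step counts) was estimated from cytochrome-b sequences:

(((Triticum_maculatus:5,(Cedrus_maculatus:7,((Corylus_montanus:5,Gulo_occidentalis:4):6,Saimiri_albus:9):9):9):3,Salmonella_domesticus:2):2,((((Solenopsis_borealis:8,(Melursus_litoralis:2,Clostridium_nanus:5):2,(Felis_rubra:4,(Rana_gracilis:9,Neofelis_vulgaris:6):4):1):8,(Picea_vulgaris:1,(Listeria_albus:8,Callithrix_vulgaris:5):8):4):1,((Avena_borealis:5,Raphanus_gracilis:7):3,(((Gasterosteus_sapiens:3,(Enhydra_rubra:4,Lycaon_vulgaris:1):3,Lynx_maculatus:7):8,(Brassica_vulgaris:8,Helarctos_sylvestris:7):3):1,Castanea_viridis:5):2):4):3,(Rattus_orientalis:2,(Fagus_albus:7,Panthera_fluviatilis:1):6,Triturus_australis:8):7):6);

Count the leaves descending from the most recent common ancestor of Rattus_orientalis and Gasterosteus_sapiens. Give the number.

The MRCA of Rattus_orientalis and Gasterosteus_sapiens is the node subtending ((((Solenopsis_borealis,(Melursus_litoralis,Clostridium_nanus),(Felis_rubra,(Rana_gracilis,Neofelis_vulgaris))),(Picea_vulgaris,(Listeria_albus,Callithrix_vulgaris))),((Avena_borealis,Raphanus_gracilis),(((Gasterosteus_sapiens,(Enhydra_rubra,Lycaon_vulgaris),Lynx_maculatus),(Brassica_vulgaris,Helarctos_sylvestris)),Castanea_viridis))),(Rattus_orientalis,(Fagus_albus,Panthera_fluviatilis),Triturus_australis)).
That clade contains 22 terminal taxa: Avena_borealis, Brassica_vulgaris, Callithrix_vulgaris, Castanea_viridis, Clostridium_nanus, Enhydra_rubra, Fagus_albus, Felis_rubra, Gasterosteus_sapiens, Helarctos_sylvestris, Listeria_albus, Lycaon_vulgaris, Lynx_maculatus, Melursus_litoralis, Neofelis_vulgaris, Panthera_fluviatilis, Picea_vulgaris, Rana_gracilis, Raphanus_gracilis, Rattus_orientalis, Solenopsis_borealis, Triturus_australis.

22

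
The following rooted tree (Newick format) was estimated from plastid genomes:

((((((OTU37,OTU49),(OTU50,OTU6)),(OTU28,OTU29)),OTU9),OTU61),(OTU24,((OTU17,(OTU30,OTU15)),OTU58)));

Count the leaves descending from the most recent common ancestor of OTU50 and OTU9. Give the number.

The MRCA of OTU50 and OTU9 is the node subtending ((((OTU37,OTU49),(OTU50,OTU6)),(OTU28,OTU29)),OTU9).
That clade contains 7 terminal taxa: OTU28, OTU29, OTU37, OTU49, OTU50, OTU6, OTU9.

7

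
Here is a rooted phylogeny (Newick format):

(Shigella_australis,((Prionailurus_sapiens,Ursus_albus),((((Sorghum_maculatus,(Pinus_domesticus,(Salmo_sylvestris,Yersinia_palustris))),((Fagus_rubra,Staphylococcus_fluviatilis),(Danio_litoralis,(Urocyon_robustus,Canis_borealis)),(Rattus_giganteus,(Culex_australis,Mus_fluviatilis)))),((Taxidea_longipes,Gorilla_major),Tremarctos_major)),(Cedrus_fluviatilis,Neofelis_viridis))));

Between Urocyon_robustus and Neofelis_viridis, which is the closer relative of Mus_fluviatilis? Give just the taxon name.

The MRCA of Mus_fluviatilis and Urocyon_robustus subtends ((Fagus_rubra,Staphylococcus_fluviatilis),(Danio_litoralis,(Urocyon_robustus,Canis_borealis)),(Rattus_giganteus,(Culex_australis,Mus_fluviatilis))) (8 taxa).
The MRCA of Mus_fluviatilis and Neofelis_viridis subtends ((((Sorghum_maculatus,(Pinus_domesticus,(Salmo_sylvestris,Yersinia_palustris))),((Fagus_rubra,Staphylococcus_fluviatilis),(Danio_litoralis,(Urocyon_robustus,Canis_borealis)),(Rattus_giganteus,(Culex_australis,Mus_fluviatilis)))),((Taxidea_longipes,Gorilla_major),Tremarctos_major)),(Cedrus_fluviatilis,Neofelis_viridis)) (17 taxa).
The first is nested inside the second, so Mus_fluviatilis shares a more recent common ancestor with Urocyon_robustus.

Urocyon_robustus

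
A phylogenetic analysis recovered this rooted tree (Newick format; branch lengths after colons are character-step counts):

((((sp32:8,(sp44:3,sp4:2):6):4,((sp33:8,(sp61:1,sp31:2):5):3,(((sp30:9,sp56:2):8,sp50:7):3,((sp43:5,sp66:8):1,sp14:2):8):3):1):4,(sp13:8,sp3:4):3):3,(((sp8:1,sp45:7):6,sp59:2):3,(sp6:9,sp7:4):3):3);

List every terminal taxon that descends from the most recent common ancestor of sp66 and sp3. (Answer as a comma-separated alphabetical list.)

sp13, sp14, sp3, sp30, sp31, sp32, sp33, sp4, sp43, sp44, sp50, sp56, sp61, sp66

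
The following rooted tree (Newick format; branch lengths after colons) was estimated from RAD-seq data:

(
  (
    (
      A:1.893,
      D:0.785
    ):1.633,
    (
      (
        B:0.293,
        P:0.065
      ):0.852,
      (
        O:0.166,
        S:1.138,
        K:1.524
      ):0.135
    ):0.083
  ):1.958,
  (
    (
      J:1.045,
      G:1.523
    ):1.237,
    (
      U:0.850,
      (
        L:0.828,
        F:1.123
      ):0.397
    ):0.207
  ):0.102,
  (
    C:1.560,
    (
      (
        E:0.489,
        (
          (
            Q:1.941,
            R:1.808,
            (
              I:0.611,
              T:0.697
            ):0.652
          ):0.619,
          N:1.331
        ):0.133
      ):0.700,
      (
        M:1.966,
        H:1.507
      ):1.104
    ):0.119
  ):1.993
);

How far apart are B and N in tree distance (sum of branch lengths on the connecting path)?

7.462

The path runs B → … → MRCA → … → N; the MRCA is the root of the tree.
Branch lengths along that path: 0.293 + 0.852 + 0.083 + 1.958 + 1.993 + 0.119 + 0.700 + 0.133 + 1.331 = 7.462.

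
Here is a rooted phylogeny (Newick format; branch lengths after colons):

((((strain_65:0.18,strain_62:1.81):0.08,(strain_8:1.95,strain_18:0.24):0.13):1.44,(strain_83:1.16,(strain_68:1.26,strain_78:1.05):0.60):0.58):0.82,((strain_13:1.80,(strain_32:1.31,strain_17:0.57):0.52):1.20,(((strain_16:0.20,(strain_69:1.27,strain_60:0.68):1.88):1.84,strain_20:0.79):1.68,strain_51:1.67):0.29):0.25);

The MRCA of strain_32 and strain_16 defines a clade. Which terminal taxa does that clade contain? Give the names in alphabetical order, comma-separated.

Tracing strain_32: it sits inside (strain_32,strain_17).
Tracing strain_16: it sits inside (strain_16,(strain_69,strain_60)).
The smallest clade enclosing both is ((strain_13,(strain_32,strain_17)),(((strain_16,(strain_69,strain_60)),strain_20),strain_51)); the answer is its 8 terminal taxa in alphabetical order.

strain_13, strain_16, strain_17, strain_20, strain_32, strain_51, strain_60, strain_69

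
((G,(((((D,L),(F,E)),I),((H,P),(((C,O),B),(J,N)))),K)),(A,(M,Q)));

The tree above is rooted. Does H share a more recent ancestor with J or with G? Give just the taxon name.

The MRCA of H and J subtends ((H,P),(((C,O),B),(J,N))) (7 taxa).
The MRCA of H and G subtends (G,(((((D,L),(F,E)),I),((H,P),(((C,O),B),(J,N)))),K)) (14 taxa).
The first is nested inside the second, so H shares a more recent common ancestor with J.

J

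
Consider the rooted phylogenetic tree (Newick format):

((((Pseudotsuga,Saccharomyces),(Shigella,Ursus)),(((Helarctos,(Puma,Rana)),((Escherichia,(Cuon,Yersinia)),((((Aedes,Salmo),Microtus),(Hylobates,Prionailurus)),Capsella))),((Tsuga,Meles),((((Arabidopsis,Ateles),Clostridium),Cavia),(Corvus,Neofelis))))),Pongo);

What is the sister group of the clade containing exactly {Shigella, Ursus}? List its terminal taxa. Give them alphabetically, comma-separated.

Pseudotsuga, Saccharomyces

The clade containing exactly {Shigella, Ursus} attaches to the tree at the node subtending ((Pseudotsuga,Saccharomyces),(Shigella,Ursus)).
The other lineage descending from that same node — the sister group — is (Pseudotsuga,Saccharomyces); its 2 tips in alphabetical order are the answer.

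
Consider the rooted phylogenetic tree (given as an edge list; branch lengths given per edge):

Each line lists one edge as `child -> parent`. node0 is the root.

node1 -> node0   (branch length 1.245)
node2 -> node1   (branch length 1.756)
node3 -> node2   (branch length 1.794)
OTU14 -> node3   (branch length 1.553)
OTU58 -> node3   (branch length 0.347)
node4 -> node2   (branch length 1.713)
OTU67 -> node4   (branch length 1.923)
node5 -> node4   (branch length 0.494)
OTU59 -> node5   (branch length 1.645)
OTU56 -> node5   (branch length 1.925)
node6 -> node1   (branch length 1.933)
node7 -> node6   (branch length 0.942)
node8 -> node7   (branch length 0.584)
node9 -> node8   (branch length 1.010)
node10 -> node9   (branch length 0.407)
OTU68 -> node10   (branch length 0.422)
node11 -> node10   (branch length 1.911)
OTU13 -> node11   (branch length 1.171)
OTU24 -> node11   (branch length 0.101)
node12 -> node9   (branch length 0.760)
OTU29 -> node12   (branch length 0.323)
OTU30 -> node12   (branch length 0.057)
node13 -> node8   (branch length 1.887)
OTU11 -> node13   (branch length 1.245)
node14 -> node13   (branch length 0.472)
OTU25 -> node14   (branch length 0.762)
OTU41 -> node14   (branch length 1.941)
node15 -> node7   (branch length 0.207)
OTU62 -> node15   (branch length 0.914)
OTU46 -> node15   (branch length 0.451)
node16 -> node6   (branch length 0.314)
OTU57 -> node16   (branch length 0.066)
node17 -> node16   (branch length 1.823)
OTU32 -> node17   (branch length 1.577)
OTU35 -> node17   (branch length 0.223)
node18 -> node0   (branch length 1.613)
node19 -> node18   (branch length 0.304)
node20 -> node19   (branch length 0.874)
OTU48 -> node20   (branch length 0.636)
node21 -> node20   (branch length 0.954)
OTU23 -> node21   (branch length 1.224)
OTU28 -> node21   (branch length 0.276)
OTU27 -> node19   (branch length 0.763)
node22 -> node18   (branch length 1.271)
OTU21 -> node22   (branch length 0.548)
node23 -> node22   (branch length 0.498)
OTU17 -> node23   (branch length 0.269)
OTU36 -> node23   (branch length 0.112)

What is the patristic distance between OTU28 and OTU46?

The path runs OTU28 → … → MRCA → … → OTU46; the MRCA is the root of the tree.
Branch lengths along that path: 0.276 + 0.954 + 0.874 + 0.304 + 1.613 + 1.245 + 1.933 + 0.942 + 0.207 + 0.451 = 8.799.

8.799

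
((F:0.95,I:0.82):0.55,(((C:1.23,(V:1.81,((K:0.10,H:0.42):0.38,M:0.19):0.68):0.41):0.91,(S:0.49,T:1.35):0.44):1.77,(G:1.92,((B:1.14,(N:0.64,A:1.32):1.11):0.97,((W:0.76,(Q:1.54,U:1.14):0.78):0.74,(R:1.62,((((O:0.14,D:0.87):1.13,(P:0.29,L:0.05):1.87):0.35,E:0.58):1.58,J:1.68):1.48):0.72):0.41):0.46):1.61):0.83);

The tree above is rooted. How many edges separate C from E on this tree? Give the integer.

The MRCA of C and E is the node subtending (((C,(V,((K,H),M))),(S,T)),(G,((B,(N,A)),((W,(Q,U)),(R,((((O,D),(P,L)),E),J)))))).
From C up to that node: 3 branches. From E up to the same node: 7 branches. Total: 3 + 7 = 10.

10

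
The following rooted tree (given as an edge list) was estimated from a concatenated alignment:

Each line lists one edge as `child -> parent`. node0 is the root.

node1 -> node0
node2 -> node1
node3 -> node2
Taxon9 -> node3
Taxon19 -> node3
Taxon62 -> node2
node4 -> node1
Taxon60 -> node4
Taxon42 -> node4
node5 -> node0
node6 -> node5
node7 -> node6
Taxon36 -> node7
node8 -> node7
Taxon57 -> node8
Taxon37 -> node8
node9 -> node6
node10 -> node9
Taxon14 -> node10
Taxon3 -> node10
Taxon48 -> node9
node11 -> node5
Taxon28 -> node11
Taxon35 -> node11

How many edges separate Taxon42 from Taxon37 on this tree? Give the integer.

8

The MRCA of Taxon42 and Taxon37 is the root of the tree.
From Taxon42 up to that node: 3 branches. From Taxon37 up to the same node: 5 branches. Total: 3 + 5 = 8.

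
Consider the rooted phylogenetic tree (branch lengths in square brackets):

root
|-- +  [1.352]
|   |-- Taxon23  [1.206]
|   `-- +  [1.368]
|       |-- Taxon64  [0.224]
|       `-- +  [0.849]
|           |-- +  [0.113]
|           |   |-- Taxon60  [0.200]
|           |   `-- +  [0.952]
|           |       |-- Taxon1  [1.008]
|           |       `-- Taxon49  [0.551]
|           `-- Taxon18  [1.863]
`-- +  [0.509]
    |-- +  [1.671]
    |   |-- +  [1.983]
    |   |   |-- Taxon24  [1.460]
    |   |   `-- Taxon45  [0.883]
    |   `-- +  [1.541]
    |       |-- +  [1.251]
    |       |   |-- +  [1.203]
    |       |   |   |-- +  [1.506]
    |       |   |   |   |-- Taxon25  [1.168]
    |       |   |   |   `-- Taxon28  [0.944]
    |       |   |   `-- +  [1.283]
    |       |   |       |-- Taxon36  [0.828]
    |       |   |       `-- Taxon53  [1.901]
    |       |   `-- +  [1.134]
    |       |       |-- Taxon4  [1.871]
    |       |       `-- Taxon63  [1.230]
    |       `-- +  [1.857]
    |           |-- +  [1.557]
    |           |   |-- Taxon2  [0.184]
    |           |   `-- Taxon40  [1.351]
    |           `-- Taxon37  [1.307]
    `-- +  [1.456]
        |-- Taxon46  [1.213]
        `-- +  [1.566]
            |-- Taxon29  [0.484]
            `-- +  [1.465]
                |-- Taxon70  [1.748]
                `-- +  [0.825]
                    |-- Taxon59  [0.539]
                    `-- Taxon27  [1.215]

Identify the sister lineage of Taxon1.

Taxon1 attaches to the tree at the node subtending (Taxon1,Taxon49).
The other lineage descending from that same node — the sister group — is the single tip Taxon49.

Taxon49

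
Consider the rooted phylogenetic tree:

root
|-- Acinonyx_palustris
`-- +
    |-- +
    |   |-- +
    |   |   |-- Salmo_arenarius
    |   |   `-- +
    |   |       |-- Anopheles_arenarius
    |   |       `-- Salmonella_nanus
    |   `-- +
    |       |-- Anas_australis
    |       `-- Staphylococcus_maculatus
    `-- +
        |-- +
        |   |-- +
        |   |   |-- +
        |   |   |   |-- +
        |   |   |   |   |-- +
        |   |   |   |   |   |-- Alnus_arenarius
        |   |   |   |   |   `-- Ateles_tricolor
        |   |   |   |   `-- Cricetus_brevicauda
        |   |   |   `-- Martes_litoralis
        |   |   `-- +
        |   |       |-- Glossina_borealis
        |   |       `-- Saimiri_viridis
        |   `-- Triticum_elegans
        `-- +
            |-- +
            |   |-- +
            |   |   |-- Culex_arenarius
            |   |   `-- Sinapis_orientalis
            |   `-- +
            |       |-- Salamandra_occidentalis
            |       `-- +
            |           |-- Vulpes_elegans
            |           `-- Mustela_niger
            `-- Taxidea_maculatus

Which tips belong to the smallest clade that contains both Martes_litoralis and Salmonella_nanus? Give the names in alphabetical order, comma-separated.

Alnus_arenarius, Anas_australis, Anopheles_arenarius, Ateles_tricolor, Cricetus_brevicauda, Culex_arenarius, Glossina_borealis, Martes_litoralis, Mustela_niger, Saimiri_viridis, Salamandra_occidentalis, Salmo_arenarius, Salmonella_nanus, Sinapis_orientalis, Staphylococcus_maculatus, Taxidea_maculatus, Triticum_elegans, Vulpes_elegans

Tracing Martes_litoralis: it sits inside (((Alnus_arenarius,Ateles_tricolor),Cricetus_brevicauda),Martes_litoralis).
Tracing Salmonella_nanus: it sits inside (Anopheles_arenarius,Salmonella_nanus).
The smallest clade enclosing both is (((Salmo_arenarius,(Anopheles_arenarius,Salmonella_nanus)),(Anas_australis,Staphylococcus_maculatus)),((((((Alnus_arenarius,Ateles_tricolor),Cricetus_brevicauda),Martes_litoralis),(Glossina_borealis,Saimiri_viridis)),Triticum_elegans),(((Culex_arenarius,Sinapis_orientalis),(Salamandra_occidentalis,(Vulpes_elegans,Mustela_niger))),Taxidea_maculatus))); the answer is its 18 terminal taxa in alphabetical order.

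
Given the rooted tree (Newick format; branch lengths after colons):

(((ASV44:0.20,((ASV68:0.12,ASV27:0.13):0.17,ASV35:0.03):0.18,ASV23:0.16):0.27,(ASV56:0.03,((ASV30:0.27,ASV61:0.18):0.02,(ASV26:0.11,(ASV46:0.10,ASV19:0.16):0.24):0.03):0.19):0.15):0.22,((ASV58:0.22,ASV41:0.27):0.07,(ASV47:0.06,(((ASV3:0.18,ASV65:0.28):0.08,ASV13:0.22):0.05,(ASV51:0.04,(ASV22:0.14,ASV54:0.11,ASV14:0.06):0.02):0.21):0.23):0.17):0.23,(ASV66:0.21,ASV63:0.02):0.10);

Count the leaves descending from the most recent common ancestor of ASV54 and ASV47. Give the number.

The MRCA of ASV54 and ASV47 is the node subtending (ASV47,(((ASV3,ASV65),ASV13),(ASV51,(ASV22,ASV54,ASV14)))).
That clade contains 8 terminal taxa: ASV13, ASV14, ASV22, ASV3, ASV47, ASV51, ASV54, ASV65.

8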